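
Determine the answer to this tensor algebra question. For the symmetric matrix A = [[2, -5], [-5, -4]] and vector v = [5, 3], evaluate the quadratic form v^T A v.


First compute Av:
(Av)_1 = 2*5 + -5*3 = -5
(Av)_2 = -5*5 + -4*3 = -37
Av = [-5, -37]
Then v^T (Av) = 5*-5 + 3*-37
= -25 + -111 = -136

-136


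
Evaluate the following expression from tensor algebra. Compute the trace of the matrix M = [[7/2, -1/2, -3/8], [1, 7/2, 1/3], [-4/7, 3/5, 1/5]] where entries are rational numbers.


The trace is the sum of diagonal entries.
Diagonal: M[1,1] = 7/2, M[2,2] = 7/2, M[3,3] = 1/5
Tr(M) = 7/2 + 7/2 + 1/5
Computing step by step:
After adding M[1,1]: 7/2
After adding M[2,2]: 7
After adding M[3,3]: 36/5
Tr(M) = 36/5

36/5


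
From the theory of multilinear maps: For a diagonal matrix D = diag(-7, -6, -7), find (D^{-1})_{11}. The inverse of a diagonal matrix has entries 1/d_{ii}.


For a diagonal matrix, the inverse has entries (D^{-1})_{ii} = 1/d_{ii}.
The diagonal entries are: d_{11} = -7, d_{22} = -6, d_{33} = -7
We need (D^{-1})_{11} = 1/d_{11} = 1/-7 = -1/7

-1/7


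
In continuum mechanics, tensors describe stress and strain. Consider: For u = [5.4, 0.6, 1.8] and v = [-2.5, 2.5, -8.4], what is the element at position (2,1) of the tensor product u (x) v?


The outer product entry T_{ij} = u_i * v_j.
We need i=2, j=1.
u_2 = 0.6, v_1 = -2.5
T_{2,1} = 0.6 * -2.5 = -1.5

-1.5


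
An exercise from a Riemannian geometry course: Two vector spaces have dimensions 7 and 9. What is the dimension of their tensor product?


The dimension of a tensor product is the product of dimensions.
dim(V) = 7, dim(W) = 9
dim(V (x) W) = 7 * 9 = 63

63


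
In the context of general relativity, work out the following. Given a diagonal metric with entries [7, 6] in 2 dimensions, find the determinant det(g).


For a diagonal metric, the determinant is the product of diagonal entries.
Diagonal entries: 7, 6
det(g) = 7 * 6 = 42

42


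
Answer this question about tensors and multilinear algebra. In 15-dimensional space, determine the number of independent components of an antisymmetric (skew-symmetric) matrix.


An antisymmetric rank-2 tensor satisfies A_{ij} = -A_{ji}, so diagonal entries are zero.
The independent components are the upper-triangular entries: C(n, 2) = n(n-1)/2.
n = 15
C(15, 2) = 15 * 14 / 2 = 210 / 2 = 105

105


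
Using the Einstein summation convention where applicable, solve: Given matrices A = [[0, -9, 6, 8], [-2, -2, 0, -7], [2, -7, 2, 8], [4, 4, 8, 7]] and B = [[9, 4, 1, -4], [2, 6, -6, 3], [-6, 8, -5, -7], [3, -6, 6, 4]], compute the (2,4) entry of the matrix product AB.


(AB)_{ij} = sum_k A_{ik} B_{kj}.
For i=2, j=4:
A_{21} * B_{14} = -2 * -4 = 8
A_{22} * B_{24} = -2 * 3 = -6
A_{23} * B_{34} = 0 * -7 = 0
A_{24} * B_{44} = -7 * 4 = -28
Sum = 8 + -6 + 0 + -28 = -26

-26


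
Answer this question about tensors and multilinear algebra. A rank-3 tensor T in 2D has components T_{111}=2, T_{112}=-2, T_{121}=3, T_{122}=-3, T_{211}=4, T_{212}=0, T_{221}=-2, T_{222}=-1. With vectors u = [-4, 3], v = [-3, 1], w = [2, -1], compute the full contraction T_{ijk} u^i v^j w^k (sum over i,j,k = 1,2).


S = sum over i,j,k of T_{ijk} u_i v_j w_k. Expanding all 8 terms:
T_{111}*u_1*v_1*w_1 = 2*-4*-3*2 = 48  (running total: 48)
T_{112}*u_1*v_1*w_2 = -2*-4*-3*-1 = 24  (running total: 72)
T_{121}*u_1*v_2*w_1 = 3*-4*1*2 = -24  (running total: 48)
T_{122}*u_1*v_2*w_2 = -3*-4*1*-1 = -12  (running total: 36)
T_{211}*u_2*v_1*w_1 = 4*3*-3*2 = -72  (running total: -36)
T_{212}*u_2*v_1*w_2 = 0*3*-3*-1 = 0  (running total: -36)
T_{221}*u_2*v_2*w_1 = -2*3*1*2 = -12  (running total: -48)
T_{222}*u_2*v_2*w_2 = -1*3*1*-1 = 3  (running total: -45)
S = -45

-45


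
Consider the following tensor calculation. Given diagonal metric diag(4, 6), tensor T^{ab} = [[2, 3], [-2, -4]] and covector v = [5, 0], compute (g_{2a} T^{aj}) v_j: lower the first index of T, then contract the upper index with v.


Step 1: lower the first index. For a diagonal metric, g_{ia} T^{aj} = g_{ii} T^{ij} (no sum on i).
g_{22} = 6
S_2{}^1 = 6 * T^{21} = 6 * -2 = -12
S_2{}^2 = 6 * T^{22} = 6 * -4 = -24
Step 2: contract S_2{}^j with v_j.
S_2{}^1 * v_1 = -12 * 5 = -60
S_2{}^2 * v_2 = -24 * 0 = 0
Result = -60 + 0 = -60

-60


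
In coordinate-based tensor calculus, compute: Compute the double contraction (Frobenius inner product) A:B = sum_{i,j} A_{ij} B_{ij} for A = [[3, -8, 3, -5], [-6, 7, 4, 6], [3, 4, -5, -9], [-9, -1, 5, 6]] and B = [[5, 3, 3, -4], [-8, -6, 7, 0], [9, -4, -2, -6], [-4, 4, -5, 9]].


A:B = sum over all i,j of A_{ij} * B_{ij}.
Row 1: 3*5=15, -8*3=-24, 3*3=9, -5*-4=20 => row sum = 20
Row 2: -6*-8=48, 7*-6=-42, 4*7=28, 6*0=0 => row sum = 34
Row 3: 3*9=27, 4*-4=-16, -5*-2=10, -9*-6=54 => row sum = 75
Row 4: -9*-4=36, -1*4=-4, 5*-5=-25, 6*9=54 => row sum = 61
Total = 20 + 34 + 75 + 61 = 190

190


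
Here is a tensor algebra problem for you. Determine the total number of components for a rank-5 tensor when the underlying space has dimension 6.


The number of components of a rank-r tensor in d dimensions is d^r.
Here d = 6 and r = 5.
6^5 = 7776

7776


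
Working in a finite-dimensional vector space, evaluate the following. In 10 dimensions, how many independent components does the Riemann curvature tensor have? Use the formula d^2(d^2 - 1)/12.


The Riemann tensor in d dimensions has d^2(d^2 - 1)/12 independent components.
d = 10, so d^2 = 100
d^2 - 1 = 99
d^2(d^2 - 1) = 100 * 99 = 9900
Divide by 12: 9900 / 12 = 825

825


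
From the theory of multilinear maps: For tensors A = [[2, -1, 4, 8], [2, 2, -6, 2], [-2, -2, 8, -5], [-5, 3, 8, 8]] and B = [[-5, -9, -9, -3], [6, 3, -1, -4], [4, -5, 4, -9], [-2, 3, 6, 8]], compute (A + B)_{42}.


Tensor addition is component-wise: (A + B)_{ij} = A_{ij} + B_{ij}.
A_{42} = 3
B_{42} = 3
(A + B)_{42} = 3 + 3 = 6

6


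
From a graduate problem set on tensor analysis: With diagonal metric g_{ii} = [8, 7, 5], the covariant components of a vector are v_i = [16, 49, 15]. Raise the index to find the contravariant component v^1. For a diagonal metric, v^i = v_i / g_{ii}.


To raise an index with a diagonal metric: v^i = v_i / g_{ii}.
For index 1: v_1 = 16, g_{11} = 8
v^1 = 16 / 8 = 2

2


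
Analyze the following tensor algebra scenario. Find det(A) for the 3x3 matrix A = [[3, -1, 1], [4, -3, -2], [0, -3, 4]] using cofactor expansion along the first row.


Expanding along the first row, det(A) = a11*M_11 - a12*M_12 + a13*M_13, where M_1j is the (1,j) minor.
Minor M_11 = -3*4 - -2*-3 = -18
Minor M_12 = 4*4 - -2*0 = 16
Minor M_13 = 4*-3 - -3*0 = -12
det = 3*(-18) - -1*(16) + 1*(-12)
    = -54 - -16 + -12
    = -50

-50


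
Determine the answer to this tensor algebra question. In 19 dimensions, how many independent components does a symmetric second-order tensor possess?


A symmetric rank-2 tensor in d dimensions has d(d+1)/2 independent components.
d = 19
d(d+1)/2 = 19 * 20 / 2 = 380 / 2 = 190

190


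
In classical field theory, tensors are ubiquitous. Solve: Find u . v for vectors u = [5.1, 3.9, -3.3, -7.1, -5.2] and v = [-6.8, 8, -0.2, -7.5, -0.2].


The inner product u . v = sum of u_i * v_i.
Term-by-term: 5.1 * -6.8, 3.9 * 8, -3.3 * -0.2, -7.1 * -7.5, -5.2 * -0.2
Products: -34.68, 31.2, 0.66, 53.25, 1.04
Sum = -34.68 + 31.2 + 0.66 + 53.25 + 1.04 = 51.47

51.47


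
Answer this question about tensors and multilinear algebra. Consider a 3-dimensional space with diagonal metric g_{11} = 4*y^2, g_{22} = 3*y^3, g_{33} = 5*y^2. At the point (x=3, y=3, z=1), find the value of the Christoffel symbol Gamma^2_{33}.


For a diagonal metric, Gamma^k_{ij} = (1/2) g^{kk} (dg_{ik}/dx_j + dg_{jk}/dx_i - dg_{ij}/dx_k).
The metric is diagonal, so g_{ab} = 0 for a != b.
At the given point: g_{11} = 36, g_{22} = 81, g_{33} = 45
g^{22} = 1/81
dg_{32}/dx_3 = 0 (off-diagonal)
dg_{32}/dx_3 = 0 (off-diagonal)
dg_{33}/dx_2 = dg_{33}/dx_2 = 30
Numerator = 0 + 0 - 30 = -30
Gamma^2_{33} = -30 / (2 * 81) = -5/27

-5/27


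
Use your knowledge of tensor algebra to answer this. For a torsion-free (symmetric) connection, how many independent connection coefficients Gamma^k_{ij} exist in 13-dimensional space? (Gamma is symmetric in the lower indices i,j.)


Christoffel symbols Gamma^k_{ij} are symmetric in i,j, so there are d * d(d+1)/2 independent symbols.
d = 13
d(d+1)/2 = 13 * 14 / 2 = 91
Total = 13 * 91 = 1183

1183


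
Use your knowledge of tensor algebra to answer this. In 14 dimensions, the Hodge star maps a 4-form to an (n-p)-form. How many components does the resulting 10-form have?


The Hodge dual of a p-form on an n-dimensional manifold is an (n-p)-form.
n = 14, p = 4, so dual degree = 14 - 4 = 10
The number of components is C(n, n-p) = C(14, 10) = 1001

1001


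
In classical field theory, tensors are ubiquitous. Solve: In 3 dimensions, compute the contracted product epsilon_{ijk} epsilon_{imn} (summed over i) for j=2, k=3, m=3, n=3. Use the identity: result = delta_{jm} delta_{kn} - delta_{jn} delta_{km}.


Using the identity: epsilon_{ijk} epsilon_{imn} = delta_{jm} delta_{kn} - delta_{jn} delta_{km}.
delta_{23} = 0
delta_{33} = 1
delta_{23} = 0
delta_{33} = 1
Result = 0 * 1 - 0 * 1 = 0 - 0 = 0

0


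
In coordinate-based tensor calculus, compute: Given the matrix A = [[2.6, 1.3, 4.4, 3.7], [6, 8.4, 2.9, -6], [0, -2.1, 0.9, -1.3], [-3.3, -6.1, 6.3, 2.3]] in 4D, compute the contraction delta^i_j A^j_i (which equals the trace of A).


The contraction (trace) of a rank-2 tensor is the sum of its diagonal elements.
Diagonal entries: A[1,1] = 2.6, A[2,2] = 8.4, A[3,3] = 0.9, A[4,4] = 2.3
Tr(A) = 2.6 + 8.4 + 0.9 + 2.3 = 14.2

14.2


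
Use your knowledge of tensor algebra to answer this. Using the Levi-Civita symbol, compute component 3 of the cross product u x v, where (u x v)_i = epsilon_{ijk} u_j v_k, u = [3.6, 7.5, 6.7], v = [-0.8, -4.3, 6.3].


(u x v)_3 = sum_{j,k} epsilon_{3jk} u_j v_k. Only permutations of (1,2,3) contribute; the two non-zero terms are:
eps_{312} u_1 v_2 = 1 * 3.6 * -4.3 = -15.48
eps_{321} u_2 v_1 = -1 * 7.5 * -0.8 = 6
(u x v)_3 = -9.48

-9.48


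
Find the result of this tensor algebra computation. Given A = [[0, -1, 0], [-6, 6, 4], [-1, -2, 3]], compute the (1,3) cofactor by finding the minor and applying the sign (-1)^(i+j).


To find cofactor C_{13}, delete row 1 and column 3.
The resulting 2x2 submatrix is: [[-6, 6], [-1, -2]]
Minor M_{13} = -6*-2 - 6*-1
  = 12 - -6 = 18
Sign = (-1)^(1+3) = (-1)^4 = 1
Cofactor C_{13} = 1 * 18 = 18

18


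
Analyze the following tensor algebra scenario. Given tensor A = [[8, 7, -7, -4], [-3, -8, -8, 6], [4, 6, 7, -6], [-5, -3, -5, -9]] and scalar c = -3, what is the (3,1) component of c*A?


Scalar multiplication: (cA)_{ij} = c * A_{ij}.
c = -3
A_{31} = 4
(cA)_{31} = -3 * 4 = -12

-12


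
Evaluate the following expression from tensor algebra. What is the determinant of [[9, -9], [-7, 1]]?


For a 2x2 matrix [[a, b], [c, d]], det = a*d - b*c.
a = 9, b = -9, c = -7, d = 1
a*d = 9 * 1 = 9
b*c = -9 * -7 = 63
det = 9 - 63 = -54

-54


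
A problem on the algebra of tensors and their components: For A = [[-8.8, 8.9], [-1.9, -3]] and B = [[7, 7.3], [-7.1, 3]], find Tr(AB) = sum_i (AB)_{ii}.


Tr(AB) = sum_i (AB)_{ii} where (AB)_{ii} = sum_k A_{ik} B_{ki}.
(AB)_{11} = -8.8*7 + 8.9*-7.1 = -124.79
(AB)_{22} = -1.9*7.3 + -3*3 = -22.87
Tr(AB) = -124.79 + -22.87 = -147.66

-147.66


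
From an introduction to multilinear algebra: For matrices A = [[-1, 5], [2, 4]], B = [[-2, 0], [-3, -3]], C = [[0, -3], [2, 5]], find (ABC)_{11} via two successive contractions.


(ABC)_{11} = sum_m (AB)_{1m} C_{m1}. First compute row 1 of AB.
(AB)_{11} = -1*-2 + 5*-3 = -13
(AB)_{12} = -1*0 + 5*-3 = -15
Now contract with column 1 of C:
(AB)_{11} * C_{11} = -13 * 0 = 0
(AB)_{12} * C_{21} = -15 * 2 = -30
(ABC)_{11} = 0 + -30 = -30

-30


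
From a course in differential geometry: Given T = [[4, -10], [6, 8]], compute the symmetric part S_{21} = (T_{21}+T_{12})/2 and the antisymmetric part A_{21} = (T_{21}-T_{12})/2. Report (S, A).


T_{21} = 6
T_{12} = -10
S_{21} = (6 + -10)/2 = -4/2 = -2
A_{21} = (6 - -10)/2 = 16/2 = 8
Check: S + A = -2 + 8 = 6 = T_{21}.

(-2, 8)


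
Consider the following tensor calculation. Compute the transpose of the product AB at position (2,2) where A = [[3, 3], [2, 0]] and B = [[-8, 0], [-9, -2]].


(AB)^T_{ij} = (AB)_{ji} = sum_k A_{jk} B_{ki}.
For i=2, j=2 we need (AB)_{22}:
A_{21} * B_{12} = 2 * 0 = 0
A_{22} * B_{22} = 0 * -2 = 0
Sum = 0 + 0 = 0

0


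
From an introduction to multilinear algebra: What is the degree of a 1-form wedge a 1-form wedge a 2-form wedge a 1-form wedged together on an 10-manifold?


The degree of a wedge product is the sum of the degrees of the individual forms.
Degrees: 1, 1, 2, 1
Total degree = 1 + 1 + 2 + 1 = 5

5


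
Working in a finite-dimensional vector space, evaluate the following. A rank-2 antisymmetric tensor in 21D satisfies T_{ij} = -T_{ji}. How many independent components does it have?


An antisymmetric rank-2 tensor satisfies A_{ij} = -A_{ji}, so diagonal entries are zero.
The independent components are the upper-triangular entries: C(n, 2) = n(n-1)/2.
n = 21
C(21, 2) = 21 * 20 / 2 = 420 / 2 = 210

210


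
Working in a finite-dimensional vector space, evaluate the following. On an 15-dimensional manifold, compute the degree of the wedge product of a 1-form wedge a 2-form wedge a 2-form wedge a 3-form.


The degree of a wedge product is the sum of the degrees of the individual forms.
Degrees: 1, 2, 2, 3
Total degree = 1 + 2 + 2 + 3 = 8

8


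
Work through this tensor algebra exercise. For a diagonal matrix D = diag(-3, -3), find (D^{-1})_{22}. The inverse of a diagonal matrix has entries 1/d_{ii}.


For a diagonal matrix, the inverse has entries (D^{-1})_{ii} = 1/d_{ii}.
The diagonal entries are: d_{11} = -3, d_{22} = -3
We need (D^{-1})_{22} = 1/d_{22} = 1/-3 = -1/3

-1/3


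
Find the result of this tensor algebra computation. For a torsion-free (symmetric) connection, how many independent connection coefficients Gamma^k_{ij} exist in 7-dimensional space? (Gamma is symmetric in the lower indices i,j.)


Christoffel symbols Gamma^k_{ij} are symmetric in i,j, so there are d * d(d+1)/2 independent symbols.
d = 7
d(d+1)/2 = 7 * 8 / 2 = 28
Total = 7 * 28 = 196

196


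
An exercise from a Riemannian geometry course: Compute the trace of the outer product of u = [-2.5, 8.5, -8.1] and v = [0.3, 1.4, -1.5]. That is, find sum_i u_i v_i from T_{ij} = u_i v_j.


The outer product gives T_{ij} = u_i v_j.
The trace (contraction) is Tr(T) = sum_i T_{ii} = sum_i u_i v_i.
Diagonal entries:
T_{11} = u_1 * v_1 = -2.5 * 0.3 = -0.75
T_{22} = u_2 * v_2 = 8.5 * 1.4 = 11.9
T_{33} = u_3 * v_3 = -8.1 * -1.5 = 12.15
Tr(T) = -0.75 + 11.9 + 12.15 = 23.3

23.3


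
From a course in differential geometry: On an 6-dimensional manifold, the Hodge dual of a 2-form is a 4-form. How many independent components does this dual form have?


The Hodge dual of a p-form on an n-dimensional manifold is an (n-p)-form.
n = 6, p = 2, so dual degree = 6 - 2 = 4
The number of components is C(n, n-p) = C(6, 4) = 15

15


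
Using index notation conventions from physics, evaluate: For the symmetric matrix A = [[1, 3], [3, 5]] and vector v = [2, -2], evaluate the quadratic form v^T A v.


First compute Av:
(Av)_1 = 1*2 + 3*-2 = -4
(Av)_2 = 3*2 + 5*-2 = -4
Av = [-4, -4]
Then v^T (Av) = 2*-4 + -2*-4
= -8 + 8 = 0

0


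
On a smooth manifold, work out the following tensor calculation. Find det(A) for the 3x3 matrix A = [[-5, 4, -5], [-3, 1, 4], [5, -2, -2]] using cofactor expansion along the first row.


Expanding along the first row, det(A) = a11*M_11 - a12*M_12 + a13*M_13, where M_1j is the (1,j) minor.
Minor M_11 = 1*-2 - 4*-2 = 6
Minor M_12 = -3*-2 - 4*5 = -14
Minor M_13 = -3*-2 - 1*5 = 1
det = -5*(6) - 4*(-14) + -5*(1)
    = -30 - -56 + -5
    = 21

21


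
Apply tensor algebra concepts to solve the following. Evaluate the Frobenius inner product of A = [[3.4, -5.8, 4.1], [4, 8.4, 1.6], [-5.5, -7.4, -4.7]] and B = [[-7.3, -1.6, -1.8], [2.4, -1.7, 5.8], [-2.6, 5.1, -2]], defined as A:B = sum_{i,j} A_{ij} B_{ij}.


A:B = sum over all i,j of A_{ij} * B_{ij}.
Row 1: 3.4*-7.3=-24.82, -5.8*-1.6=9.28, 4.1*-1.8=-7.38 => row sum = -22.92
Row 2: 4*2.4=9.6, 8.4*-1.7=-14.28, 1.6*5.8=9.28 => row sum = 4.6
Row 3: -5.5*-2.6=14.3, -7.4*5.1=-37.74, -4.7*-2=9.4 => row sum = -14.04
Total = -22.92 + 4.6 + -14.04 = -32.36

-32.36


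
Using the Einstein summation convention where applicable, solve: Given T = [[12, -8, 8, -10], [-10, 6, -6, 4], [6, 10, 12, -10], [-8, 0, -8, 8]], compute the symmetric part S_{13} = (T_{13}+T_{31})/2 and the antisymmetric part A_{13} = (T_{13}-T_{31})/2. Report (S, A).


T_{13} = 8
T_{31} = 6
S_{13} = (8 + 6)/2 = 14/2 = 7
A_{13} = (8 - 6)/2 = 2/2 = 1
Check: S + A = 7 + 1 = 8 = T_{13}.

(7, 1)


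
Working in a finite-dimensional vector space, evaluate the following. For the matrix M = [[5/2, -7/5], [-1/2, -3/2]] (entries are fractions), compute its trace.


The trace is the sum of diagonal entries.
Diagonal: M[1,1] = 5/2, M[2,2] = -3/2
Tr(M) = 5/2 + -3/2
Computing step by step:
After adding M[1,1]: 5/2
After adding M[2,2]: 1
Tr(M) = 1

1


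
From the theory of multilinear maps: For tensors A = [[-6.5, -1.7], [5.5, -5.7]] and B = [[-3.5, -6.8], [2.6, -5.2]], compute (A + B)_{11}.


Tensor addition is component-wise: (A + B)_{ij} = A_{ij} + B_{ij}.
A_{11} = -6.5
B_{11} = -3.5
(A + B)_{11} = -6.5 + -3.5 = -10

-10


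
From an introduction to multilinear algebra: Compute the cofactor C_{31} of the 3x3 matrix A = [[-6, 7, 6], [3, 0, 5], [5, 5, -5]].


To find cofactor C_{31}, delete row 3 and column 1.
The resulting 2x2 submatrix is: [[7, 6], [0, 5]]
Minor M_{31} = 7*5 - 6*0
  = 35 - 0 = 35
Sign = (-1)^(3+1) = (-1)^4 = 1
Cofactor C_{31} = 1 * 35 = 35

35


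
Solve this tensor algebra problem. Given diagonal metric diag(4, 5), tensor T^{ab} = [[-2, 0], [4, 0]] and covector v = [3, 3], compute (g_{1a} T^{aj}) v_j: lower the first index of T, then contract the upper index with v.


Step 1: lower the first index. For a diagonal metric, g_{ia} T^{aj} = g_{ii} T^{ij} (no sum on i).
g_{11} = 4
S_1{}^1 = 4 * T^{11} = 4 * -2 = -8
S_1{}^2 = 4 * T^{12} = 4 * 0 = 0
Step 2: contract S_1{}^j with v_j.
S_1{}^1 * v_1 = -8 * 3 = -24
S_1{}^2 * v_2 = 0 * 3 = 0
Result = -24 + 0 = -24

-24


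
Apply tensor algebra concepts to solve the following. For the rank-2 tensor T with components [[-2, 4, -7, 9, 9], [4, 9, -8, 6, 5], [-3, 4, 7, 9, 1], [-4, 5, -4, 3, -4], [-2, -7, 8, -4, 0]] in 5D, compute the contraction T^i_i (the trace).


The contraction (trace) of a rank-2 tensor is the sum of its diagonal elements.
Diagonal entries: A[1,1] = -2, A[2,2] = 9, A[3,3] = 7, A[4,4] = 3, A[5,5] = 0
Tr(A) = -2 + 9 + 7 + 3 + 0 = 17

17


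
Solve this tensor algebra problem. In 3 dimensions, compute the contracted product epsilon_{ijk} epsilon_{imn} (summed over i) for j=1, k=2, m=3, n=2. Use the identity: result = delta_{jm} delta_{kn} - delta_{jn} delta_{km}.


Using the identity: epsilon_{ijk} epsilon_{imn} = delta_{jm} delta_{kn} - delta_{jn} delta_{km}.
delta_{13} = 0
delta_{22} = 1
delta_{12} = 0
delta_{23} = 0
Result = 0 * 1 - 0 * 0 = 0 - 0 = 0

0


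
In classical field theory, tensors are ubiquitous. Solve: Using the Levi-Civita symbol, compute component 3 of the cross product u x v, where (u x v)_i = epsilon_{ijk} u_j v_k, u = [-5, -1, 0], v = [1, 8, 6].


(u x v)_3 = sum_{j,k} epsilon_{3jk} u_j v_k. Only permutations of (1,2,3) contribute; the two non-zero terms are:
eps_{312} u_1 v_2 = 1 * -5 * 8 = -40
eps_{321} u_2 v_1 = -1 * -1 * 1 = 1
(u x v)_3 = -39

-39


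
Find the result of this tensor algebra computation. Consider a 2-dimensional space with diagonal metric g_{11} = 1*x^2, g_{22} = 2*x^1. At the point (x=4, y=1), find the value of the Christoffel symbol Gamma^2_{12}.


For a diagonal metric, Gamma^k_{ij} = (1/2) g^{kk} (dg_{ik}/dx_j + dg_{jk}/dx_i - dg_{ij}/dx_k).
The metric is diagonal, so g_{ab} = 0 for a != b.
At the given point: g_{11} = 16, g_{22} = 8
g^{22} = 1/8
dg_{12}/dx_2 = 0 (off-diagonal)
dg_{22}/dx_1 = dg_{22}/dx_1 = 2
dg_{12}/dx_2 = 0 (off-diagonal)
Numerator = 0 + 2 - 0 = 2
Gamma^2_{12} = 2 / (2 * 8) = 1/8

1/8


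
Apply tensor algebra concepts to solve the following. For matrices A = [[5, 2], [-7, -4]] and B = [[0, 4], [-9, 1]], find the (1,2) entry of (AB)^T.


(AB)^T_{ij} = (AB)_{ji} = sum_k A_{jk} B_{ki}.
For i=1, j=2 we need (AB)_{21}:
A_{21} * B_{11} = -7 * 0 = 0
A_{22} * B_{21} = -4 * -9 = 36
Sum = 0 + 36 = 36

36


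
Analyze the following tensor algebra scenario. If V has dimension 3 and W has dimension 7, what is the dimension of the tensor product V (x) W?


The dimension of a tensor product is the product of dimensions.
dim(V) = 3, dim(W) = 7
dim(V (x) W) = 3 * 7 = 21

21


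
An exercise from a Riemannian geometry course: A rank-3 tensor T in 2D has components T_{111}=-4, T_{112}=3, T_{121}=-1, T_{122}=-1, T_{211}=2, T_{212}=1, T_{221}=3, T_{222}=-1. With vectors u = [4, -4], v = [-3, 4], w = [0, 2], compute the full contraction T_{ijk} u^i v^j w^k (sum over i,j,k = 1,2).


S = sum over i,j,k of T_{ijk} u_i v_j w_k. Expanding all 8 terms:
T_{111}*u_1*v_1*w_1 = -4*4*-3*0 = 0  (running total: 0)
T_{112}*u_1*v_1*w_2 = 3*4*-3*2 = -72  (running total: -72)
T_{121}*u_1*v_2*w_1 = -1*4*4*0 = 0  (running total: -72)
T_{122}*u_1*v_2*w_2 = -1*4*4*2 = -32  (running total: -104)
T_{211}*u_2*v_1*w_1 = 2*-4*-3*0 = 0  (running total: -104)
T_{212}*u_2*v_1*w_2 = 1*-4*-3*2 = 24  (running total: -80)
T_{221}*u_2*v_2*w_1 = 3*-4*4*0 = 0  (running total: -80)
T_{222}*u_2*v_2*w_2 = -1*-4*4*2 = 32  (running total: -48)
S = -48

-48


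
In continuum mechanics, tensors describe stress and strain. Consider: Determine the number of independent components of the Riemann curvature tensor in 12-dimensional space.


The Riemann tensor in d dimensions has d^2(d^2 - 1)/12 independent components.
d = 12, so d^2 = 144
d^2 - 1 = 143
d^2(d^2 - 1) = 144 * 143 = 20592
Divide by 12: 20592 / 12 = 1716

1716


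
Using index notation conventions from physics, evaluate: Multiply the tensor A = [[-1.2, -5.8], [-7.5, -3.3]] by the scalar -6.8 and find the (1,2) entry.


Scalar multiplication: (cA)_{ij} = c * A_{ij}.
c = -6.8
A_{12} = -5.8
(cA)_{12} = -6.8 * -5.8 = 39.44

39.44


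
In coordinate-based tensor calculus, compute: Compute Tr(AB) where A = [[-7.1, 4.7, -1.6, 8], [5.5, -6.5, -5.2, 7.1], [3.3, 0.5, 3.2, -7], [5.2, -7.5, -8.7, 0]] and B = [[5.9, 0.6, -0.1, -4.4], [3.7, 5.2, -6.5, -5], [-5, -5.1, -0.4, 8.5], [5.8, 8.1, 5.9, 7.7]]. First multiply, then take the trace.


Tr(AB) = sum_i (AB)_{ii} where (AB)_{ii} = sum_k A_{ik} B_{ki}.
(AB)_{11} = -7.1*5.9 + 4.7*3.7 + -1.6*-5 + 8*5.8 = 29.9
(AB)_{22} = 5.5*0.6 + -6.5*5.2 + -5.2*-5.1 + 7.1*8.1 = 53.53
(AB)_{33} = 3.3*-0.1 + 0.5*-6.5 + 3.2*-0.4 + -7*5.9 = -46.16
(AB)_{44} = 5.2*-4.4 + -7.5*-5 + -8.7*8.5 + 0*7.7 = -59.33
Tr(AB) = 29.9 + 53.53 + -46.16 + -59.33 = -22.06

-22.06


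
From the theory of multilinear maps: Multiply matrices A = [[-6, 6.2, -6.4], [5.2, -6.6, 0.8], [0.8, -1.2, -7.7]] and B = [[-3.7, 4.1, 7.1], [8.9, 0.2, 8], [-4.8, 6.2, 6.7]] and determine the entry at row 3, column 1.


(AB)_{ij} = sum_k A_{ik} B_{kj}.
For i=3, j=1:
A_{31} * B_{11} = 0.8 * -3.7 = -2.96
A_{32} * B_{21} = -1.2 * 8.9 = -10.68
A_{33} * B_{31} = -7.7 * -4.8 = 36.96
Sum = -2.96 + -10.68 + 36.96 = 23.32

23.32


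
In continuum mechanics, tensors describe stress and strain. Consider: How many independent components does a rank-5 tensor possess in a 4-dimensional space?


The number of components of a rank-r tensor in d dimensions is d^r.
Here d = 4 and r = 5.
4^5 = 1024

1024


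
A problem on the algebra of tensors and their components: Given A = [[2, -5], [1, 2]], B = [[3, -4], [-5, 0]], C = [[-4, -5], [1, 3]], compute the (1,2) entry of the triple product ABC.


(ABC)_{12} = sum_m (AB)_{1m} C_{m2}. First compute row 1 of AB.
(AB)_{11} = 2*3 + -5*-5 = 31
(AB)_{12} = 2*-4 + -5*0 = -8
Now contract with column 2 of C:
(AB)_{11} * C_{12} = 31 * -5 = -155
(AB)_{12} * C_{22} = -8 * 3 = -24
(ABC)_{12} = -155 + -24 = -179

-179


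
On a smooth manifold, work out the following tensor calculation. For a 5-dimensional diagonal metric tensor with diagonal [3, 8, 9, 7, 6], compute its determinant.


For a diagonal metric, the determinant is the product of diagonal entries.
Diagonal entries: 3, 8, 9, 7, 6
det(g) = 3 * 8 * 9 * 7 * 6 = 9072

9072


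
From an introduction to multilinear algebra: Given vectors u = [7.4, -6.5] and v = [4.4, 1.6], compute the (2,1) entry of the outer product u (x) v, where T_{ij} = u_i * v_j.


The outer product entry T_{ij} = u_i * v_j.
We need i=2, j=1.
u_2 = -6.5, v_1 = 4.4
T_{2,1} = -6.5 * 4.4 = -28.6

-28.6


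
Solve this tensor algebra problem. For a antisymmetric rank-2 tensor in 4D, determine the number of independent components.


A antisymmetric rank-2 tensor in d dimensions has d(d-1)/2 independent components.
d = 4
d(d-1)/2 = 4 * 3 / 2 = 12 / 2 = 6

6


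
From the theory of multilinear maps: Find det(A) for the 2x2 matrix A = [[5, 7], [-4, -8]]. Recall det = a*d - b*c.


For a 2x2 matrix [[a, b], [c, d]], det = a*d - b*c.
a = 5, b = 7, c = -4, d = -8
a*d = 5 * -8 = -40
b*c = 7 * -4 = -28
det = -40 - -28 = -12

-12


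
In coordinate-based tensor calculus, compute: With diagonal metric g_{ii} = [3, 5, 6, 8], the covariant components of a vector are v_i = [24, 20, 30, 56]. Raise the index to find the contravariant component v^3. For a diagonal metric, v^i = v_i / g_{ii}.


To raise an index with a diagonal metric: v^i = v_i / g_{ii}.
For index 3: v_3 = 30, g_{33} = 6
v^3 = 30 / 6 = 5

5


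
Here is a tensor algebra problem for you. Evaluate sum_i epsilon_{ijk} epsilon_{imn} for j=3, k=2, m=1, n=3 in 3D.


Using the identity: epsilon_{ijk} epsilon_{imn} = delta_{jm} delta_{kn} - delta_{jn} delta_{km}.
delta_{31} = 0
delta_{23} = 0
delta_{33} = 1
delta_{21} = 0
Result = 0 * 0 - 1 * 0 = 0 - 0 = 0

0


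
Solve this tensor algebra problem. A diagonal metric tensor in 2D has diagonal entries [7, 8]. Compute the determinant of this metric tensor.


For a diagonal metric, the determinant is the product of diagonal entries.
Diagonal entries: 7, 8
det(g) = 7 * 8 = 56

56


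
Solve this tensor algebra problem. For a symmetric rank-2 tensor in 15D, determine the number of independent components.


A symmetric rank-2 tensor in d dimensions has d(d+1)/2 independent components.
d = 15
d(d+1)/2 = 15 * 16 / 2 = 240 / 2 = 120

120


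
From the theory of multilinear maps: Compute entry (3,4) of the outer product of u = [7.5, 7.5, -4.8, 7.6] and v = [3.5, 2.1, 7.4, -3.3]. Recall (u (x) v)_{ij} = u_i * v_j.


The outer product entry T_{ij} = u_i * v_j.
We need i=3, j=4.
u_3 = -4.8, v_4 = -3.3
T_{3,4} = -4.8 * -3.3 = 15.84

15.84


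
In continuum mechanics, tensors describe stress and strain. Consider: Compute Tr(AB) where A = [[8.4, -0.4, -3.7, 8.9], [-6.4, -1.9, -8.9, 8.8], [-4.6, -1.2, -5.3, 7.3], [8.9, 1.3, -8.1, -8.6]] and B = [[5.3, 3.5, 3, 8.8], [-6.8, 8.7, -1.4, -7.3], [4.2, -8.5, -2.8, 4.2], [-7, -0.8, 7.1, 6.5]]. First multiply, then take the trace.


Tr(AB) = sum_i (AB)_{ii} where (AB)_{ii} = sum_k A_{ik} B_{ki}.
(AB)_{11} = 8.4*5.3 + -0.4*-6.8 + -3.7*4.2 + 8.9*-7 = -30.6
(AB)_{22} = -6.4*3.5 + -1.9*8.7 + -8.9*-8.5 + 8.8*-0.8 = 29.68
(AB)_{33} = -4.6*3 + -1.2*-1.4 + -5.3*-2.8 + 7.3*7.1 = 54.55
(AB)_{44} = 8.9*8.8 + 1.3*-7.3 + -8.1*4.2 + -8.6*6.5 = -21.09
Tr(AB) = -30.6 + 29.68 + 54.55 + -21.09 = 32.54

32.54


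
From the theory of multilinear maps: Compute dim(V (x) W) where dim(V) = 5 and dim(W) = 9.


The dimension of a tensor product is the product of dimensions.
dim(V) = 5, dim(W) = 9
dim(V (x) W) = 5 * 9 = 45

45


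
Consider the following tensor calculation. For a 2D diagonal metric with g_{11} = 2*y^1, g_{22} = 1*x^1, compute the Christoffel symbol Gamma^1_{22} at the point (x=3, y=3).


For a diagonal metric, Gamma^k_{ij} = (1/2) g^{kk} (dg_{ik}/dx_j + dg_{jk}/dx_i - dg_{ij}/dx_k).
The metric is diagonal, so g_{ab} = 0 for a != b.
At the given point: g_{11} = 6, g_{22} = 3
g^{11} = 1/6
dg_{21}/dx_2 = 0 (off-diagonal)
dg_{21}/dx_2 = 0 (off-diagonal)
dg_{22}/dx_1 = dg_{22}/dx_1 = 1
Numerator = 0 + 0 - 1 = -1
Gamma^1_{22} = -1 / (2 * 6) = -1/12

-1/12


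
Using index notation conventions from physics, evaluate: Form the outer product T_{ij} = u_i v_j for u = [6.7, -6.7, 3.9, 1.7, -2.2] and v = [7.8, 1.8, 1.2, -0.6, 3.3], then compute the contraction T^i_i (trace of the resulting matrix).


The outer product gives T_{ij} = u_i v_j.
The trace (contraction) is Tr(T) = sum_i T_{ii} = sum_i u_i v_i.
Diagonal entries:
T_{11} = u_1 * v_1 = 6.7 * 7.8 = 52.26
T_{22} = u_2 * v_2 = -6.7 * 1.8 = -12.06
T_{33} = u_3 * v_3 = 3.9 * 1.2 = 4.68
T_{44} = u_4 * v_4 = 1.7 * -0.6 = -1.02
T_{55} = u_5 * v_5 = -2.2 * 3.3 = -7.26
Tr(T) = 52.26 + -12.06 + 4.68 + -1.02 + -7.26 = 36.6

36.6


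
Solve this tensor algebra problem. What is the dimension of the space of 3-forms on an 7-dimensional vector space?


The dimension of the space of p-forms on an n-dimensional space is C(n, p).
n = 7, p = 3
C(7, 3) = 7! / (3! * 4!) = 35

35


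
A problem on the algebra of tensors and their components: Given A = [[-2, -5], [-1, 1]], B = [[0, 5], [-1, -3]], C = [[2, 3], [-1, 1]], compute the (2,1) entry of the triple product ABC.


(ABC)_{21} = sum_m (AB)_{2m} C_{m1}. First compute row 2 of AB.
(AB)_{21} = -1*0 + 1*-1 = -1
(AB)_{22} = -1*5 + 1*-3 = -8
Now contract with column 1 of C:
(AB)_{21} * C_{11} = -1 * 2 = -2
(AB)_{22} * C_{21} = -8 * -1 = 8
(ABC)_{21} = -2 + 8 = 6

6


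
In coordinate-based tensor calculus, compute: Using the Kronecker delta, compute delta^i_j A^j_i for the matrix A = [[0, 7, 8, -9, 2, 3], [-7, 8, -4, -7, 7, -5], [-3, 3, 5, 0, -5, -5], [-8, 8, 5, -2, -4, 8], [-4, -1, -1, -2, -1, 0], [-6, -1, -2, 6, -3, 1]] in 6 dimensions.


The contraction (trace) of a rank-2 tensor is the sum of its diagonal elements.
Diagonal entries: A[1,1] = 0, A[2,2] = 8, A[3,3] = 5, A[4,4] = -2, A[5,5] = -1, A[6,6] = 1
Tr(A) = 0 + 8 + 5 + -2 + -1 + 1 = 11

11


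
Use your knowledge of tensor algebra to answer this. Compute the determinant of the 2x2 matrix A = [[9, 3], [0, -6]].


For a 2x2 matrix [[a, b], [c, d]], det = a*d - b*c.
a = 9, b = 3, c = 0, d = -6
a*d = 9 * -6 = -54
b*c = 3 * 0 = 0
det = -54 - 0 = -54

-54


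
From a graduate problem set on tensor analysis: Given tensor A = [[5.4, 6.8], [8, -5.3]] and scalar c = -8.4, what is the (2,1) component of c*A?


Scalar multiplication: (cA)_{ij} = c * A_{ij}.
c = -8.4
A_{21} = 8
(cA)_{21} = -8.4 * 8 = -67.2

-67.2


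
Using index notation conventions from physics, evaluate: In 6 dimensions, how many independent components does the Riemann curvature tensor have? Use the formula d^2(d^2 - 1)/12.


The Riemann tensor in d dimensions has d^2(d^2 - 1)/12 independent components.
d = 6, so d^2 = 36
d^2 - 1 = 35
d^2(d^2 - 1) = 36 * 35 = 1260
Divide by 12: 1260 / 12 = 105

105


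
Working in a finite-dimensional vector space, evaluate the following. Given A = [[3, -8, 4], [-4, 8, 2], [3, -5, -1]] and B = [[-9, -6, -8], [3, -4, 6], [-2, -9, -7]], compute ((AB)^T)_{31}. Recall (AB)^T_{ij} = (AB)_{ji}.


(AB)^T_{ij} = (AB)_{ji} = sum_k A_{jk} B_{ki}.
For i=3, j=1 we need (AB)_{13}:
A_{11} * B_{13} = 3 * -8 = -24
A_{12} * B_{23} = -8 * 6 = -48
A_{13} * B_{33} = 4 * -7 = -28
Sum = -24 + -48 + -28 = -100

-100


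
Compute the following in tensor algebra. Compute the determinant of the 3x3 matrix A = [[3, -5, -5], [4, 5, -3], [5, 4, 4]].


Expanding along the first row, det(A) = a11*M_11 - a12*M_12 + a13*M_13, where M_1j is the (1,j) minor.
Minor M_11 = 5*4 - -3*4 = 32
Minor M_12 = 4*4 - -3*5 = 31
Minor M_13 = 4*4 - 5*5 = -9
det = 3*(32) - -5*(31) + -5*(-9)
    = 96 - -155 + 45
    = 296

296


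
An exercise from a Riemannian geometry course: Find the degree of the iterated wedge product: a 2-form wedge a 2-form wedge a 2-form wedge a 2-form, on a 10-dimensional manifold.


The degree of a wedge product is the sum of the degrees of the individual forms.
Degrees: 2, 2, 2, 2
Total degree = 2 + 2 + 2 + 2 = 8

8


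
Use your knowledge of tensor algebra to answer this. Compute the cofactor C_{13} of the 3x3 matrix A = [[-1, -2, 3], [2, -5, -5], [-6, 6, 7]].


To find cofactor C_{13}, delete row 1 and column 3.
The resulting 2x2 submatrix is: [[2, -5], [-6, 6]]
Minor M_{13} = 2*6 - -5*-6
  = 12 - 30 = -18
Sign = (-1)^(1+3) = (-1)^4 = 1
Cofactor C_{13} = 1 * -18 = -18

-18


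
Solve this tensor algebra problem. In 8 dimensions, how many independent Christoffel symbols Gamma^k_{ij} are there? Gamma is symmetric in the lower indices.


Christoffel symbols Gamma^k_{ij} are symmetric in i,j, so there are d * d(d+1)/2 independent symbols.
d = 8
d(d+1)/2 = 8 * 9 / 2 = 36
Total = 8 * 36 = 288

288


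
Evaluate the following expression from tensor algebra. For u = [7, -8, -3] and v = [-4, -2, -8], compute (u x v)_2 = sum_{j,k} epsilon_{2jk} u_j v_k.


(u x v)_2 = sum_{j,k} epsilon_{2jk} u_j v_k. Only permutations of (1,2,3) contribute; the two non-zero terms are:
eps_{213} u_1 v_3 = -1 * 7 * -8 = 56
eps_{231} u_3 v_1 = 1 * -3 * -4 = 12
(u x v)_2 = 68

68


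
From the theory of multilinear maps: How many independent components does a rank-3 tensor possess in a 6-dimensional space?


The number of components of a rank-r tensor in d dimensions is d^r.
Here d = 6 and r = 3.
6^3 = 216

216


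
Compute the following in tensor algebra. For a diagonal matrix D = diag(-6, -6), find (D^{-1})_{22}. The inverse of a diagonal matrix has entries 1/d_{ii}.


For a diagonal matrix, the inverse has entries (D^{-1})_{ii} = 1/d_{ii}.
The diagonal entries are: d_{11} = -6, d_{22} = -6
We need (D^{-1})_{22} = 1/d_{22} = 1/-6 = -1/6

-1/6


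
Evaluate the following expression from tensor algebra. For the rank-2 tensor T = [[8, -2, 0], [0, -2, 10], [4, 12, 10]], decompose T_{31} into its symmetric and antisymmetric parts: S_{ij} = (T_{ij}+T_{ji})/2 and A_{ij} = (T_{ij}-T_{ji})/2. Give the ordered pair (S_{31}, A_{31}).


T_{31} = 4
T_{13} = 0
S_{31} = (4 + 0)/2 = 4/2 = 2
A_{31} = (4 - 0)/2 = 4/2 = 2
Check: S + A = 2 + 2 = 4 = T_{31}.

(2, 2)


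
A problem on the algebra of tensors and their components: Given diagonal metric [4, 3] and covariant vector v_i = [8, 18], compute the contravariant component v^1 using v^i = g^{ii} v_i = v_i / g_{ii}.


To raise an index with a diagonal metric: v^i = v_i / g_{ii}.
For index 1: v_1 = 8, g_{11} = 4
v^1 = 8 / 4 = 2

2


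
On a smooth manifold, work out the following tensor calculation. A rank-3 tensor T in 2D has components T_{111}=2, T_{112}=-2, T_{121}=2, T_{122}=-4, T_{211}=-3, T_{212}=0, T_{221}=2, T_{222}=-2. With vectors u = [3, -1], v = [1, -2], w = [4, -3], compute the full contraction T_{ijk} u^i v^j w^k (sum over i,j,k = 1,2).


S = sum over i,j,k of T_{ijk} u_i v_j w_k. Expanding all 8 terms:
T_{111}*u_1*v_1*w_1 = 2*3*1*4 = 24  (running total: 24)
T_{112}*u_1*v_1*w_2 = -2*3*1*-3 = 18  (running total: 42)
T_{121}*u_1*v_2*w_1 = 2*3*-2*4 = -48  (running total: -6)
T_{122}*u_1*v_2*w_2 = -4*3*-2*-3 = -72  (running total: -78)
T_{211}*u_2*v_1*w_1 = -3*-1*1*4 = 12  (running total: -66)
T_{212}*u_2*v_1*w_2 = 0*-1*1*-3 = 0  (running total: -66)
T_{221}*u_2*v_2*w_1 = 2*-1*-2*4 = 16  (running total: -50)
T_{222}*u_2*v_2*w_2 = -2*-1*-2*-3 = 12  (running total: -38)
S = -38

-38


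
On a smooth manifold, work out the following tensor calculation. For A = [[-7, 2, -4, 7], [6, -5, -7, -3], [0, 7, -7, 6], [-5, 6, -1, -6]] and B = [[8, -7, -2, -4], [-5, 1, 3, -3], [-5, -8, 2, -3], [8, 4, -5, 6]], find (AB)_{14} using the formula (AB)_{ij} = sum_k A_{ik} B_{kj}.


(AB)_{ij} = sum_k A_{ik} B_{kj}.
For i=1, j=4:
A_{11} * B_{14} = -7 * -4 = 28
A_{12} * B_{24} = 2 * -3 = -6
A_{13} * B_{34} = -4 * -3 = 12
A_{14} * B_{44} = 7 * 6 = 42
Sum = 28 + -6 + 12 + 42 = 76

76


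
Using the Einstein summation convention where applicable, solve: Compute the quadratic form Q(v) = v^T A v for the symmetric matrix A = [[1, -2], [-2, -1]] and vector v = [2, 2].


First compute Av:
(Av)_1 = 1*2 + -2*2 = -2
(Av)_2 = -2*2 + -1*2 = -6
Av = [-2, -6]
Then v^T (Av) = 2*-2 + 2*-6
= -4 + -12 = -16

-16


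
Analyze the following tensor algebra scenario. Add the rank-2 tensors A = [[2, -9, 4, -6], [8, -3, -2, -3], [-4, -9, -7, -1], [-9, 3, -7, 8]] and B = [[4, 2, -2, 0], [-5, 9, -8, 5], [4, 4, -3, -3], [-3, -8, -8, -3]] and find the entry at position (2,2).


Tensor addition is component-wise: (A + B)_{ij} = A_{ij} + B_{ij}.
A_{22} = -3
B_{22} = 9
(A + B)_{22} = -3 + 9 = 6

6


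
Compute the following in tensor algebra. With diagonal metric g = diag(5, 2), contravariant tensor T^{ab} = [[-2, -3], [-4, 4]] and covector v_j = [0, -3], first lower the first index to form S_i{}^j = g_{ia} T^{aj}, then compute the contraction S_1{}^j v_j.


Step 1: lower the first index. For a diagonal metric, g_{ia} T^{aj} = g_{ii} T^{ij} (no sum on i).
g_{11} = 5
S_1{}^1 = 5 * T^{11} = 5 * -2 = -10
S_1{}^2 = 5 * T^{12} = 5 * -3 = -15
Step 2: contract S_1{}^j with v_j.
S_1{}^1 * v_1 = -10 * 0 = 0
S_1{}^2 * v_2 = -15 * -3 = 45
Result = 0 + 45 = 45

45


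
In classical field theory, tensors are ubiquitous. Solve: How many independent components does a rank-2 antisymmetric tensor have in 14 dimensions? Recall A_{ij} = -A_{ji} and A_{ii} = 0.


An antisymmetric rank-2 tensor satisfies A_{ij} = -A_{ji}, so diagonal entries are zero.
The independent components are the upper-triangular entries: C(n, 2) = n(n-1)/2.
n = 14
C(14, 2) = 14 * 13 / 2 = 182 / 2 = 91

91


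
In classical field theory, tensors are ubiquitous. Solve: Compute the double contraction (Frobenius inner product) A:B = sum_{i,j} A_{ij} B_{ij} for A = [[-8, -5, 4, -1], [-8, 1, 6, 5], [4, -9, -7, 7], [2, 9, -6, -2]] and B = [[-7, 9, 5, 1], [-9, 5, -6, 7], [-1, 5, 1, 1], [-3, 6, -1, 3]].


A:B = sum over all i,j of A_{ij} * B_{ij}.
Row 1: -8*-7=56, -5*9=-45, 4*5=20, -1*1=-1 => row sum = 30
Row 2: -8*-9=72, 1*5=5, 6*-6=-36, 5*7=35 => row sum = 76
Row 3: 4*-1=-4, -9*5=-45, -7*1=-7, 7*1=7 => row sum = -49
Row 4: 2*-3=-6, 9*6=54, -6*-1=6, -2*3=-6 => row sum = 48
Total = 30 + 76 + -49 + 48 = 105

105


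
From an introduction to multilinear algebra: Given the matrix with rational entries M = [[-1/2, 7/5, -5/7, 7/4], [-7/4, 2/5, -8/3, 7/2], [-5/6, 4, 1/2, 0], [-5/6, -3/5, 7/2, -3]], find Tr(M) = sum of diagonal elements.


The trace is the sum of diagonal entries.
Diagonal: M[1,1] = -1/2, M[2,2] = 2/5, M[3,3] = 1/2, M[4,4] = -3
Tr(M) = -1/2 + 2/5 + 1/2 + -3
Computing step by step:
After adding M[1,1]: -1/2
After adding M[2,2]: -1/10
After adding M[3,3]: 2/5
After adding M[4,4]: -13/5
Tr(M) = -13/5

-13/5


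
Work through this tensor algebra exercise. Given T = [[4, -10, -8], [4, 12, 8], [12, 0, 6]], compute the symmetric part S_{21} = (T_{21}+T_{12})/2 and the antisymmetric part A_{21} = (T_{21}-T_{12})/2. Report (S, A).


T_{21} = 4
T_{12} = -10
S_{21} = (4 + -10)/2 = -6/2 = -3
A_{21} = (4 - -10)/2 = 14/2 = 7
Check: S + A = -3 + 7 = 4 = T_{21}.

(-3, 7)


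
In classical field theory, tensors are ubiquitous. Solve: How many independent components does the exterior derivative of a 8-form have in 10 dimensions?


The exterior derivative of a p-form is a (p+1)-form.
Its number of independent components is C(n, p+1).
n = 10, p+1 = 9
C(10, 9) = 10

10


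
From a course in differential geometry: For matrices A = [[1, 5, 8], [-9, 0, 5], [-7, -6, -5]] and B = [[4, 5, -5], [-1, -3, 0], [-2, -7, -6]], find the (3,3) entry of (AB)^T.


(AB)^T_{ij} = (AB)_{ji} = sum_k A_{jk} B_{ki}.
For i=3, j=3 we need (AB)_{33}:
A_{31} * B_{13} = -7 * -5 = 35
A_{32} * B_{23} = -6 * 0 = 0
A_{33} * B_{33} = -5 * -6 = 30
Sum = 35 + 0 + 30 = 65

65


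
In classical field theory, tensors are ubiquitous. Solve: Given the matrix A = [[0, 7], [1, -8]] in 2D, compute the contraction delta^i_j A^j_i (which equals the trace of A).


The contraction (trace) of a rank-2 tensor is the sum of its diagonal elements.
Diagonal entries: A[1,1] = 0, A[2,2] = -8
Tr(A) = 0 + -8 = -8

-8
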